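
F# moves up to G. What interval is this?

minor second

The letter names run F→G, a span of 1 letter step, so the interval is some kind of second.
F# to G is 1 semitone. A major second is 2, so 1 makes it minor.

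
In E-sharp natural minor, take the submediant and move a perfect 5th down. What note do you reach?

F#

The submediant of E# natural minor is C#.
A perfect fifth (7 semitones) below C# lands on the letter F, giving F#.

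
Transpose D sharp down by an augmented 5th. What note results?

A fifth below D lands on the letter G.
An augmented fifth spans 8 semitones, so D# moves to pitch class 7. On the letter G that is G.

G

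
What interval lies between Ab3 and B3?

augmented second

The letter names run A→B, a span of 1 letter step, so the interval is some kind of second.
Ab to B is 3 semitones. A major second is 2, so 3 makes it augmented.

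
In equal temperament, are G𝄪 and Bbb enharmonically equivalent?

Yes

G## = pitch class 9 and Bbb = pitch class 9 — the same pitch class, so they are enharmonic equivalents.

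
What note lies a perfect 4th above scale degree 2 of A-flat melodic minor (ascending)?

Eb

Scale degree 2 of Ab melodic minor (ascending) is Bb.
A perfect fourth (5 semitones) above Bb lands on the letter E, giving Eb.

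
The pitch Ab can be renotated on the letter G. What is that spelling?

G#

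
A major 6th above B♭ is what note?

B up a major sixth is G#, so the target letter is G.
From Bb, a major sixth is 9 semitones up: G.

G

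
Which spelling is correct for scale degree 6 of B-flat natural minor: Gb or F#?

Each scale degree takes a distinct letter name. Degree 6 of a scale on B must use the letter G.
Gb and F# are enharmonically the same pitch, but only Gb uses the letter G, so it is the correct spelling here.

Gb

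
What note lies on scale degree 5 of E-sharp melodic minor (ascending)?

The E# melodic minor (ascending) scale runs E# F## G# A# B# C## D##.
Degree 5 is B#.

B#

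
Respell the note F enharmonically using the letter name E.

E#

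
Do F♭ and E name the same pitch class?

Fb is pitch class 4; E is pitch class 4.
All spellings map to pitch class 4, so they are enharmonically equivalent.

Yes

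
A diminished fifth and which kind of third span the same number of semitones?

doubly augmented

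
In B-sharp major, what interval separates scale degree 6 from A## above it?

major second

Scale degree 6 of B# major is G##.
G## up to A##: letters G→A make it a second; 2 semitones makes it major.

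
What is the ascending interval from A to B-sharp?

The letter names run A→B, a span of 1 letter step, so the interval is some kind of second.
A to B# is 3 semitones. A major second is 2, so 3 makes it augmented.

augmented second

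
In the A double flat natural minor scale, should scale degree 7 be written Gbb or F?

Each scale degree takes a distinct letter name. Degree 7 of a scale on A must use the letter G.
Gbb and F are enharmonically the same pitch, but only Gbb uses the letter G, so it is the correct spelling here.

Gbb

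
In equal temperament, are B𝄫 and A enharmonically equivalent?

Yes

Bbb is pitch class 9; A is pitch class 9.
All spellings map to pitch class 9, so they are enharmonically equivalent.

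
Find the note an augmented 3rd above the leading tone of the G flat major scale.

The leading tone of Gb major is F.
An augmented third (5 semitones) above F lands on the letter A, giving A#.

A#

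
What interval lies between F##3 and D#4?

minor sixth

The letter names run F→D, a span of 5 letter steps, so the interval is some kind of sixth.
F## to D# is 8 semitones. A major sixth is 9, so 8 makes it minor.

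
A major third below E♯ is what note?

E down a major third is C, so the target letter is C.
From E#, a major third is 4 semitones down: C#.

C#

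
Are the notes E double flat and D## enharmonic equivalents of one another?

No

Two spellings are enharmonically equivalent only if they share a pitch class.
Here Ebb → 2, D## → 4; 2 ≠ 4, so they are not.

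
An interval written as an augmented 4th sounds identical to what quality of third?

doubly augmented

An augmented fourth spans 6 semitones.
A third spanning 6 semitones is doubly augmented (the major third is 4).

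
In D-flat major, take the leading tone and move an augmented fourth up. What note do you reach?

The leading tone of Db major is C.
An augmented fourth (6 semitones) above C lands on the letter F, giving F#.

F#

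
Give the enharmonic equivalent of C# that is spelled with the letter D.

Plain D sits 1 semitone above C#, so on the letter D the same pitch needs a flat: Db.

Db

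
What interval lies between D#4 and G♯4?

Counting letters D–E–F–G gives a fourth.
D#→G# = 5 semitones, exactly the perfect fourth.

perfect fourth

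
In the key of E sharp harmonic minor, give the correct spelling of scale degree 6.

Degree 6 takes the letter 5 steps above E, which is C.
In harmonic minor, degree 6 sits 8 semitones above the tonic. E# + 8 semitones is pitch class 1, spelled on C as C#.

C#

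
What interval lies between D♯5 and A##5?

Counting letters D–E–F–G–A gives a fifth.
D#→A## = 8 semitones, 1 wider than the perfect fifth (7), so augmented.

augmented fifth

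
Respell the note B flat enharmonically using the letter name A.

Plain A sits 1 semitone below Bb, so on the letter A the same pitch needs a sharp: A#.

A#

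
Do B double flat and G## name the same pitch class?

Yes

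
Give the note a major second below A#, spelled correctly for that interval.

G#

A second below A lands on the letter G.
A major second spans 2 semitones, so A# moves to pitch class 8. On the letter G that is G#.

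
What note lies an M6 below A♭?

Cb

A sixth below A lands on the letter C.
A major sixth spans 9 semitones, so Ab moves to pitch class 11. On the letter C that is Cb.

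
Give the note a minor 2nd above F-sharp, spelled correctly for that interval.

A second above F lands on the letter G.
A minor second spans 1 semitone, so F# moves to pitch class 7. On the letter G that is G.

G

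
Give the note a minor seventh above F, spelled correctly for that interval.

A seventh above F lands on the letter E.
A minor seventh spans 10 semitones, so F moves to pitch class 3. On the letter E that is Eb.

Eb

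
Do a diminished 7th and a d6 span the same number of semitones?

A diminished seventh spans 9 semitones; a diminished sixth spans 7.
The spans differ, so they are not enharmonic equivalents.

No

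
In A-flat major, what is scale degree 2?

The Ab major scale runs Ab Bb C Db Eb F G.
Degree 2 is Bb.

Bb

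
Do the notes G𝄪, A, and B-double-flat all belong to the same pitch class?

Yes

G## = pitch class 9 and A = pitch class 9 and Bbb = pitch class 9 — the same pitch class, so they are enharmonic equivalents.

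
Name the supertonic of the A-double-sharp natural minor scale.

The A## natural minor scale runs A## B## C## D## E## F## G##.
Degree 2 is B##.

B##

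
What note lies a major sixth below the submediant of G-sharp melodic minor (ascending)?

The submediant of G# melodic minor (ascending) is E#.
A major sixth (9 semitones) below E# lands on the letter G, giving G#.

G#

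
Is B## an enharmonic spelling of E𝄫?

Two spellings are enharmonically equivalent only if they share a pitch class.
Here B## → 1, Ebb → 2; 1 ≠ 2, so they are not.

No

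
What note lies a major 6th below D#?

F#

D down a major sixth is F, so the target letter is F.
From D#, a major sixth is 9 semitones down: F#.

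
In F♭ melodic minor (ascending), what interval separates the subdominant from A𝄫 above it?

The subdominant of Fb melodic minor (ascending) is Bbb.
Bbb up to Abb: letters B→A make it a seventh; 10 semitones makes it minor.

minor seventh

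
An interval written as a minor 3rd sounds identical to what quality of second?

A minor third spans 3 semitones.
A second spanning 3 semitones is augmented (the major second is 2).

augmented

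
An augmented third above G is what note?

B#

G up a major third is B, so the target letter is B.
From G, an augmented third is 5 semitones up: B#.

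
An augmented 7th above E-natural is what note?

A seventh above E lands on the letter D.
An augmented seventh spans 12 semitones, so E moves to pitch class 4. On the letter D that is D##.

D##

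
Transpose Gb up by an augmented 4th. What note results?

G up a perfect fourth is C, so the target letter is C.
From Gb, an augmented fourth is 6 semitones up: C.

C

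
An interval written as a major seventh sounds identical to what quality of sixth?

A major seventh spans 11 semitones.
A sixth spanning 11 semitones is doubly augmented (the major sixth is 9).

doubly augmented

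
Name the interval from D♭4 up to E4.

augmented second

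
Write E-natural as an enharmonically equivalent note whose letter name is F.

Fb

E is pitch class 4. The letter F alone is pitch class 5.
To reach pitch class 4 from F requires an offset of -1 semitone, i.e. flat: Fb.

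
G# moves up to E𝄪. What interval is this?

augmented sixth

Counting letters G–A–B–C–D–E gives a sixth.
G#→E## = 10 semitones, 1 wider than the major sixth (9), so augmented.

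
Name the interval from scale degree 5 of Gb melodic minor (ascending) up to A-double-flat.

Scale degree 5 of Gb melodic minor (ascending) is Db.
Db up to Abb: letters D→A make it a fifth; 6 semitones makes it diminished.

diminished fifth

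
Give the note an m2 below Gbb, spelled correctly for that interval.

G down a major second is F, so the target letter is F.
From Gbb, a minor second is 1 semitone down: Fb.

Fb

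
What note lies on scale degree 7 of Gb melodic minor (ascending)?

F

The Gb melodic minor (ascending) scale runs Gb Ab Bbb Cb Db Eb F.
Degree 7 is F.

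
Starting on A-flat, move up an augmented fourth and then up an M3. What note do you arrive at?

An augmented fourth up from Ab is D (letter D, 6 semitones up).
A major third up from D is F# (letter F, 4 semitones up).

F#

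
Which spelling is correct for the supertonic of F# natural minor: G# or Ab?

G#

Each scale degree takes a distinct letter name. Degree 2 of a scale on F must use the letter G.
G# and Ab are enharmonically the same pitch, but only G# uses the letter G, so it is the correct spelling here.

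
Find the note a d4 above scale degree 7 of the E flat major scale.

Gb

Scale degree 7 of Eb major is D.
A diminished fourth (4 semitones) above D lands on the letter G, giving Gb.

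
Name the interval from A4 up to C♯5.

major third

Counting letters A–B–C gives a third.
A→C# = 4 semitones, exactly the major third.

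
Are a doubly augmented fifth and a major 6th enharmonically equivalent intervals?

A doubly augmented fifth spans 9 semitones; a major sixth spans 9.
They are enharmonically equivalent.

Yes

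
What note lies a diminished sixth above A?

Fb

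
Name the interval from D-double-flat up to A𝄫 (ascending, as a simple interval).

perfect fifth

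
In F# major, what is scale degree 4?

B

The F# major scale runs F# G# A# B C# D# E#.
Degree 4 is B.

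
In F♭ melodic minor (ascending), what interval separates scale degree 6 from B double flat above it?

minor sixth

Scale degree 6 of Fb melodic minor (ascending) is Db.
Db up to Bbb: letters D→B make it a sixth; 8 semitones makes it minor.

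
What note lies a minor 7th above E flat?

A seventh above E lands on the letter D.
A minor seventh spans 10 semitones, so Eb moves to pitch class 1. On the letter D that is Db.

Db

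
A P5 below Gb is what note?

G down a perfect fifth is C, so the target letter is C.
From Gb, a perfect fifth is 7 semitones down: Cb.

Cb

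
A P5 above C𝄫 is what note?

Gbb

C up a perfect fifth is G, so the target letter is G.
From Cbb, a perfect fifth is 7 semitones up: Gbb.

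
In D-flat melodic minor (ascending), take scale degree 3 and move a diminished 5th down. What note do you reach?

Bb

Scale degree 3 of Db melodic minor (ascending) is Fb.
A diminished fifth (6 semitones) below Fb lands on the letter B, giving Bb.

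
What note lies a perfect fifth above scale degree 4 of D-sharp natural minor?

D#

Scale degree 4 of D# natural minor is G#.
A perfect fifth (7 semitones) above G# lands on the letter D, giving D#.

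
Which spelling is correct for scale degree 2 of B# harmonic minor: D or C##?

Each scale degree takes a distinct letter name. Degree 2 of a scale on B must use the letter C.
C## and D are enharmonically the same pitch, but only C## uses the letter C, so it is the correct spelling here.

C##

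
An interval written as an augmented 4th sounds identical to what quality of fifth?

diminished

An augmented fourth spans 6 semitones.
A fifth spanning 6 semitones is diminished (the perfect fifth is 7).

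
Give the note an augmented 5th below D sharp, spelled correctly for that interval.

G

D down a perfect fifth is G, so the target letter is G.
From D#, an augmented fifth is 8 semitones down: G.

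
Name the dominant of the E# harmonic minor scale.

The E# harmonic minor scale runs E# F## G# A# B# C# D##.
Degree 5 is B#.

B#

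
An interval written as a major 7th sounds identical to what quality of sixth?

A major seventh spans 11 semitones.
A sixth spanning 11 semitones is doubly augmented (the major sixth is 9).

doubly augmented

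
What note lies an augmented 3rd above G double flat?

A third above G lands on the letter B.
An augmented third spans 5 semitones, so Gbb moves to pitch class 10. On the letter B that is Bb.

Bb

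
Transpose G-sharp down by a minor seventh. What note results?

A#

G down a major seventh is Ab, so the target letter is A.
From G#, a minor seventh is 10 semitones down: A#.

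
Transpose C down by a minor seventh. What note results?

D

A seventh below C lands on the letter D.
A minor seventh spans 10 semitones, so C moves to pitch class 2. On the letter D that is D.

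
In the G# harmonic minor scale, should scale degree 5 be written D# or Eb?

Each scale degree takes a distinct letter name. Degree 5 of a scale on G must use the letter D.
D# and Eb are enharmonically the same pitch, but only D# uses the letter D, so it is the correct spelling here.

D#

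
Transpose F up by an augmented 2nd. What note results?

F up a major second is G, so the target letter is G.
From F, an augmented second is 3 semitones up: G#.

G#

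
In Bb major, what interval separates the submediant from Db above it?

The submediant of Bb major is G.
G up to Db: letters G→D make it a fifth; 6 semitones makes it diminished.

diminished fifth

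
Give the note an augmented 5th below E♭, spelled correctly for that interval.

A fifth below E lands on the letter A.
An augmented fifth spans 8 semitones, so Eb moves to pitch class 7. On the letter A that is Abb.

Abb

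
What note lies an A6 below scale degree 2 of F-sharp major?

Scale degree 2 of F# major is G#.
An augmented sixth (10 semitones) below G# lands on the letter B, giving Bb.

Bb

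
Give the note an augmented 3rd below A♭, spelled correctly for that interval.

A down a major third is F, so the target letter is F.
From Ab, an augmented third is 5 semitones down: Fbb.

Fbb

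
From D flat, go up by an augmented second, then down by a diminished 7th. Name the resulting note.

F##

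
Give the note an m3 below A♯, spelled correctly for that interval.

F##

A third below A lands on the letter F.
A minor third spans 3 semitones, so A# moves to pitch class 7. On the letter F that is F##.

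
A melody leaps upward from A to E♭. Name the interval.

diminished fifth

The letter names run A→E, a span of 4 letter steps, so the interval is some kind of fifth.
A to Eb is 6 semitones. A perfect fifth is 7, so 6 makes it diminished.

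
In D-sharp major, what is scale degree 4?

G#

Degree 4 takes the letter 3 steps above D, which is G.
In major, degree 4 sits 5 semitones above the tonic. D# + 5 semitones is pitch class 8, spelled on G as G#.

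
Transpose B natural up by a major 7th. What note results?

A seventh above B lands on the letter A.
A major seventh spans 11 semitones, so B moves to pitch class 10. On the letter A that is A#.

A#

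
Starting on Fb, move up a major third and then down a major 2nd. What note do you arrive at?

Gb

A major third up from Fb is Ab (letter A, 4 semitones up).
A major second down from Ab is Gb (letter G, 2 semitones down).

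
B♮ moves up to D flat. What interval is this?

Counting letters B–C–D gives a third.
B→Db = 2 semitones, 2 narrower than the major third (4), so diminished.

diminished third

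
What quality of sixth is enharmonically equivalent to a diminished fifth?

doubly diminished

A diminished fifth spans 6 semitones.
A sixth spanning 6 semitones is doubly diminished (the major sixth is 9).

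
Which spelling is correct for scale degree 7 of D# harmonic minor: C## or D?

Each scale degree takes a distinct letter name. Degree 7 of a scale on D must use the letter C.
C## and D are enharmonically the same pitch, but only C## uses the letter C, so it is the correct spelling here.

C##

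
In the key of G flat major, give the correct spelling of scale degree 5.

Db

Degree 5 takes the letter 4 steps above G, which is D.
In major, degree 5 sits 7 semitones above the tonic. Gb + 7 semitones is pitch class 1, spelled on D as Db.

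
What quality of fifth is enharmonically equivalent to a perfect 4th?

A perfect fourth spans 5 semitones.
A fifth spanning 5 semitones is doubly diminished (the perfect fifth is 7).

doubly diminished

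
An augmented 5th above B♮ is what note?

F##

B up a perfect fifth is F#, so the target letter is F.
From B, an augmented fifth is 8 semitones up: F##.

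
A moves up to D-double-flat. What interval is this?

Counting letters A–B–C–D gives a fourth.
A→Dbb = 3 semitones, 2 narrower than the perfect fourth (5), so doubly diminished.

doubly diminished fourth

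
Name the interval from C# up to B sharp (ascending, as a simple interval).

Counting letters C–D–E–F–G–A–B gives a seventh.
C#→B# = 11 semitones, exactly the major seventh.

major seventh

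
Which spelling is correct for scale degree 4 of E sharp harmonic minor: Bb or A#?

A#

Each scale degree takes a distinct letter name. Degree 4 of a scale on E must use the letter A.
A# and Bb are enharmonically the same pitch, but only A# uses the letter A, so it is the correct spelling here.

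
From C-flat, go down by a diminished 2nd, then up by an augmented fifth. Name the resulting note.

A diminished second down from Cb is B (letter B, 0 semitones down).
An augmented fifth up from B is F## (letter F, 8 semitones up).

F##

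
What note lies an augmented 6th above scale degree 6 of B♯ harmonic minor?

E##

Scale degree 6 of B# harmonic minor is G#.
An augmented sixth (10 semitones) above G# lands on the letter E, giving E##.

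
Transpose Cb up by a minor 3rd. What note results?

Ebb

C up a major third is E, so the target letter is E.
From Cb, a minor third is 3 semitones up: Ebb.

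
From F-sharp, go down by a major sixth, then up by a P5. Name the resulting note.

A major sixth down from F# is A (letter A, 9 semitones down).
A perfect fifth up from A is E (letter E, 7 semitones up).

E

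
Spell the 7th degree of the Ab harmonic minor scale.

G

The Ab harmonic minor scale runs Ab Bb Cb Db Eb Fb G.
Degree 7 is G.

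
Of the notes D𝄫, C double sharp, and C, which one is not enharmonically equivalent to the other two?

C##

In 12-tone equal temperament, enharmonic equivalents share a pitch class. Dbb is pitch class 0; C## is pitch class 2; C is pitch class 0.
Dbb and C share pitch class 0, while C## is pitch class 2.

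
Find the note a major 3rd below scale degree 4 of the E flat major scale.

Fb

Scale degree 4 of Eb major is Ab.
A major third (4 semitones) below Ab lands on the letter F, giving Fb.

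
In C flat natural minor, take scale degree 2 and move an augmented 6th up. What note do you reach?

B

Scale degree 2 of Cb natural minor is Db.
An augmented sixth (10 semitones) above Db lands on the letter B, giving B.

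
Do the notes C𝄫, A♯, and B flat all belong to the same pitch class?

Cbb = pitch class 10 and A# = pitch class 10 and Bb = pitch class 10 — the same pitch class, so they are enharmonic equivalents.

Yes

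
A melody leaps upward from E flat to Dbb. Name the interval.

diminished seventh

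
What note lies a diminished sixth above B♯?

G

A sixth above B lands on the letter G.
A diminished sixth spans 7 semitones, so B# moves to pitch class 7. On the letter G that is G.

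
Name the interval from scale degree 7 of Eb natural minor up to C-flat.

minor seventh

Scale degree 7 of Eb natural minor is Db.
Db up to Cb: letters D→C make it a seventh; 10 semitones makes it minor.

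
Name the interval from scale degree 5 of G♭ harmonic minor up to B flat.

Scale degree 5 of Gb harmonic minor is Db.
Db up to Bb: letters D→B make it a sixth; 9 semitones makes it major.

major sixth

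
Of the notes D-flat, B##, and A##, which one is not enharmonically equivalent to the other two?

In 12-tone equal temperament, enharmonic equivalents share a pitch class. Db is pitch class 1; B## is pitch class 1; A## is pitch class 11.
Db and B## share pitch class 1, while A## is pitch class 11.

A##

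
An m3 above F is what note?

A third above F lands on the letter A.
A minor third spans 3 semitones, so F moves to pitch class 8. On the letter A that is Ab.

Ab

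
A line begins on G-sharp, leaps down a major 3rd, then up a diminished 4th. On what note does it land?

A major third down from G# is E (letter E, 4 semitones down).
A diminished fourth up from E is Ab (letter A, 4 semitones up).

Ab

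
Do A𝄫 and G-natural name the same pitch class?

Abb = pitch class 7 and G = pitch class 7 — the same pitch class, so they are enharmonic equivalents.

Yes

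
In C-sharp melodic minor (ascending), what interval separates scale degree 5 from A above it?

Scale degree 5 of C# melodic minor (ascending) is G#.
G# up to A: letters G→A make it a second; 1 semitone makes it minor.

minor second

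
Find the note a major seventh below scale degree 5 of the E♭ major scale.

Cb

Scale degree 5 of Eb major is Bb.
A major seventh (11 semitones) below Bb lands on the letter C, giving Cb.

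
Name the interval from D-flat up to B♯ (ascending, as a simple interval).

doubly augmented sixth

The letter names run D→B, a span of 5 letter steps, so the interval is some kind of sixth.
Db to B# is 11 semitones. A major sixth is 9, so 11 makes it doubly augmented.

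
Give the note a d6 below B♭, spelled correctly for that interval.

D#

B down a major sixth is D, so the target letter is D.
From Bb, a diminished sixth is 7 semitones down: D#.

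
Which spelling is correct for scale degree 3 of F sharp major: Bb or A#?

Each scale degree takes a distinct letter name. Degree 3 of a scale on F must use the letter A.
A# and Bb are enharmonically the same pitch, but only A# uses the letter A, so it is the correct spelling here.

A#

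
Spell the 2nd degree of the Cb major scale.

Db

Degree 2 takes the letter 1 step above C, which is D.
In major, degree 2 sits 2 semitones above the tonic. Cb + 2 semitones is pitch class 1, spelled on D as Db.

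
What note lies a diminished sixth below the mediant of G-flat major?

D#

The mediant of Gb major is Bb.
A diminished sixth (7 semitones) below Bb lands on the letter D, giving D#.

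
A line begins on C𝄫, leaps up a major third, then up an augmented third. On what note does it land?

A major third up from Cbb is Ebb (letter E, 4 semitones up).
An augmented third up from Ebb is G (letter G, 5 semitones up).

G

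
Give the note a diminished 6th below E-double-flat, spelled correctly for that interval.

G

E down a major sixth is G, so the target letter is G.
From Ebb, a diminished sixth is 7 semitones down: G.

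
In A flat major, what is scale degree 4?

The Ab major scale runs Ab Bb C Db Eb F G.
Degree 4 is Db.

Db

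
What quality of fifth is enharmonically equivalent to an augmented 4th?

diminished

An augmented fourth spans 6 semitones.
A fifth spanning 6 semitones is diminished (the perfect fifth is 7).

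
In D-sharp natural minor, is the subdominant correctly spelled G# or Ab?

Each scale degree takes a distinct letter name. Degree 4 of a scale on D must use the letter G.
G# and Ab are enharmonically the same pitch, but only G# uses the letter G, so it is the correct spelling here.

G#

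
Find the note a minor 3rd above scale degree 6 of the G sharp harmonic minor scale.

G

Scale degree 6 of G# harmonic minor is E.
A minor third (3 semitones) above E lands on the letter G, giving G.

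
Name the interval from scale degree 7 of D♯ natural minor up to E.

Scale degree 7 of D# natural minor is C#.
C# up to E: letters C→E make it a third; 3 semitones makes it minor.

minor third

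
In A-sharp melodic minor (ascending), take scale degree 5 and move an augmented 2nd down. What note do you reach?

Scale degree 5 of A# melodic minor (ascending) is E#.
An augmented second (3 semitones) below E# lands on the letter D, giving D.

D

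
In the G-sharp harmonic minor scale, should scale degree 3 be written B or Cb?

B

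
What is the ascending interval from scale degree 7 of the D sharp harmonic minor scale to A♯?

minor sixth

Scale degree 7 of D# harmonic minor is C##.
C## up to A#: letters C→A make it a sixth; 8 semitones makes it minor.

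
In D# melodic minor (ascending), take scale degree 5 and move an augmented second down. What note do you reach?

Scale degree 5 of D# melodic minor (ascending) is A#.
An augmented second (3 semitones) below A# lands on the letter G, giving G.

G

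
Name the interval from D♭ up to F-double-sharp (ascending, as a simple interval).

The letter names run D→F, a span of 2 letter steps, so the interval is some kind of third.
Db to F## is 6 semitones. A major third is 4, so 6 makes it doubly augmented.

doubly augmented third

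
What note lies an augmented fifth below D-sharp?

A fifth below D lands on the letter G.
An augmented fifth spans 8 semitones, so D# moves to pitch class 7. On the letter G that is G.

G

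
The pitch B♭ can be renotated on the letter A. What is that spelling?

A#

Plain A sits 1 semitone below Bb, so on the letter A the same pitch needs a sharp: A#.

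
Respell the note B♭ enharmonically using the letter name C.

Cbb

Bb is pitch class 10. The letter C alone is pitch class 0.
To reach pitch class 10 from C requires an offset of -2 semitones, i.e. double flat: Cbb.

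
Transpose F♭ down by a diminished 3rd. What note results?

D

F down a major third is Db, so the target letter is D.
From Fb, a diminished third is 2 semitones down: D.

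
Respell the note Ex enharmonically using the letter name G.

Plain G sits 1 semitone above E##, so on the letter G the same pitch needs a flat: Gb.

Gb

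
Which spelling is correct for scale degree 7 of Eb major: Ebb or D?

D

Each scale degree takes a distinct letter name. Degree 7 of a scale on E must use the letter D.
D and Ebb are enharmonically the same pitch, but only D uses the letter D, so it is the correct spelling here.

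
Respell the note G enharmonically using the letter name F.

F##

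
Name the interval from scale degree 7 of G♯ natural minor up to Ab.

diminished third

Scale degree 7 of G# natural minor is F#.
F# up to Ab: letters F→A make it a third; 2 semitones makes it diminished.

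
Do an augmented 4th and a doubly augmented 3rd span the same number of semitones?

An augmented fourth spans 6 semitones; a doubly augmented third spans 6.
They are enharmonically equivalent.

Yes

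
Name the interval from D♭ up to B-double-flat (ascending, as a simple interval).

The letter names run D→B, a span of 5 letter steps, so the interval is some kind of sixth.
Db to Bbb is 8 semitones. A major sixth is 9, so 8 makes it minor.

minor sixth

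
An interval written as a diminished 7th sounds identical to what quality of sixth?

major

A diminished seventh spans 9 semitones.
A sixth spanning 9 semitones is major (the major sixth is 9).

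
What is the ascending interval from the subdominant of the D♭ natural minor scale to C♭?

The subdominant of Db natural minor is Gb.
Gb up to Cb: letters G→C make it a fourth; 5 semitones makes it perfect.

perfect fourth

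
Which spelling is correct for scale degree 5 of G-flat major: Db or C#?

Each scale degree takes a distinct letter name. Degree 5 of a scale on G must use the letter D.
Db and C# are enharmonically the same pitch, but only Db uses the letter D, so it is the correct spelling here.

Db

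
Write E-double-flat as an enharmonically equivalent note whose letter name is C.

C##

Plain C sits 2 semitones below Ebb, so on the letter C the same pitch needs a double sharp: C##.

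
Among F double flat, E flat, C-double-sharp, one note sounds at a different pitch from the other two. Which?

C##

In 12-tone equal temperament, enharmonic equivalents share a pitch class. Fbb is pitch class 3; Eb is pitch class 3; C## is pitch class 2.
Fbb and Eb share pitch class 3, while C## is pitch class 2.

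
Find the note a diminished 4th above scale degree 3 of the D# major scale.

Scale degree 3 of D# major is F##.
A diminished fourth (4 semitones) above F## lands on the letter B, giving B.

B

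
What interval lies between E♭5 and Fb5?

minor second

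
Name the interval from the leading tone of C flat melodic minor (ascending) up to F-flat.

diminished fifth

The leading tone of Cb melodic minor (ascending) is Bb.
Bb up to Fb: letters B→F make it a fifth; 6 semitones makes it diminished.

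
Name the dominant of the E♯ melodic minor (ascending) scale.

B#

The E# melodic minor (ascending) scale runs E# F## G# A# B# C## D##.
Degree 5 is B#.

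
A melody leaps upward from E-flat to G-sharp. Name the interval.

The letter names run E→G, a span of 2 letter steps, so the interval is some kind of third.
Eb to G# is 5 semitones. A major third is 4, so 5 makes it augmented.

augmented third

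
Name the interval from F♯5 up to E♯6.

Counting letters F–G–A–B–C–D–E gives a seventh.
F#→E# = 11 semitones, exactly the major seventh.

major seventh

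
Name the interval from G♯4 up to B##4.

Counting letters G–A–B gives a third.
G#→B## = 5 semitones, 1 wider than the major third (4), so augmented.

augmented third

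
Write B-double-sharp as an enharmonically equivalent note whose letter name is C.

Plain C sits 1 semitone below B##, so on the letter C the same pitch needs a sharp: C#.

C#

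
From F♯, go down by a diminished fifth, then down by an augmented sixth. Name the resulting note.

D

A diminished fifth down from F# is B# (letter B, 6 semitones down).
An augmented sixth down from B# is D (letter D, 10 semitones down).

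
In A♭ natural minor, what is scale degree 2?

Degree 2 takes the letter 1 step above A, which is B.
In natural minor, degree 2 sits 2 semitones above the tonic. Ab + 2 semitones is pitch class 10, spelled on B as Bb.

Bb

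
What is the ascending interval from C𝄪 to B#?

minor seventh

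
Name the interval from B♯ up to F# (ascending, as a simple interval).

Counting letters B–C–D–E–F gives a fifth.
B#→F# = 6 semitones, 1 narrower than the perfect fifth (7), so diminished.

diminished fifth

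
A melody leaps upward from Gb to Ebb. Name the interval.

Counting letters G–A–B–C–D–E gives a sixth.
Gb→Ebb = 8 semitones, 1 narrower than the major sixth (9), so minor.

minor sixth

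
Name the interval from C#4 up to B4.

minor seventh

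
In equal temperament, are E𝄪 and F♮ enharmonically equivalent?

No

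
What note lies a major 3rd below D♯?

B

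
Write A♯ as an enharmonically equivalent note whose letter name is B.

Plain B sits 1 semitone above A#, so on the letter B the same pitch needs a flat: Bb.

Bb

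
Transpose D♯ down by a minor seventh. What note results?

D down a major seventh is Eb, so the target letter is E.
From D#, a minor seventh is 10 semitones down: E#.

E#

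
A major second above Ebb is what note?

E up a major second is F#, so the target letter is F.
From Ebb, a major second is 2 semitones up: Fb.

Fb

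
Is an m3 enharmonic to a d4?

No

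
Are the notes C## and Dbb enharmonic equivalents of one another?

No

C## is pitch class 2; Dbb is pitch class 0.
The pitch classes differ (2 vs. 0), so they are not enharmonic equivalents.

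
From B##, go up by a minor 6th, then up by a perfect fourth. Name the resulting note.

A minor sixth up from B## is G## (letter G, 8 semitones up).
A perfect fourth up from G## is C## (letter C, 5 semitones up).

C##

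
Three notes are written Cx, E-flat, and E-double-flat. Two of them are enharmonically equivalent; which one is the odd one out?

In 12-tone equal temperament, enharmonic equivalents share a pitch class. C## is pitch class 2; Eb is pitch class 3; Ebb is pitch class 2.
C## and Ebb share pitch class 2, while Eb is pitch class 3.

Eb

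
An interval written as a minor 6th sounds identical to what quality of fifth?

augmented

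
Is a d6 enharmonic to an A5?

A diminished sixth spans 7 semitones; an augmented fifth spans 8.
The spans differ, so they are not enharmonic equivalents.

No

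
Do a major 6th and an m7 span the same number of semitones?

No

A major sixth spans 9 semitones; a minor seventh spans 10.
The spans differ, so they are not enharmonic equivalents.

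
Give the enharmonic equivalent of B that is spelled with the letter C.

Plain C sits 1 semitone above B, so on the letter C the same pitch needs a flat: Cb.

Cb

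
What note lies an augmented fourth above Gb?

C

G up a perfect fourth is C, so the target letter is C.
From Gb, an augmented fourth is 6 semitones up: C.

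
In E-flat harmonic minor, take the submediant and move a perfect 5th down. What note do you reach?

The submediant of Eb harmonic minor is Cb.
A perfect fifth (7 semitones) below Cb lands on the letter F, giving Fb.

Fb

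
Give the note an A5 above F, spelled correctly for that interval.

A fifth above F lands on the letter C.
An augmented fifth spans 8 semitones, so F moves to pitch class 1. On the letter C that is C#.

C#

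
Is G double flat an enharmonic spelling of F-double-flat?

Gbb is pitch class 5; Fbb is pitch class 3.
The pitch classes differ (5 vs. 3), so they are not enharmonic equivalents.

No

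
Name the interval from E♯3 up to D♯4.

Counting letters E–F–G–A–B–C–D gives a seventh.
E#→D# = 10 semitones, 1 narrower than the major seventh (11), so minor.

minor seventh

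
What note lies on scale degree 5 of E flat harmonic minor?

Degree 5 takes the letter 4 steps above E, which is B.
In harmonic minor, degree 5 sits 7 semitones above the tonic. Eb + 7 semitones is pitch class 10, spelled on B as Bb.

Bb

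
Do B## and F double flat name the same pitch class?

No

B## is pitch class 1; Fbb is pitch class 3.
The pitch classes differ (1 vs. 3), so they are not enharmonic equivalents.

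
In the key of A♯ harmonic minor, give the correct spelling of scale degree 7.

G##

The A# harmonic minor scale runs A# B# C# D# E# F# G##.
Degree 7 is G##.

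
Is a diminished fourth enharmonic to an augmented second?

No

A diminished fourth spans 4 semitones; an augmented second spans 3.
The spans differ, so they are not enharmonic equivalents.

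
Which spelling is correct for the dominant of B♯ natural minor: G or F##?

F##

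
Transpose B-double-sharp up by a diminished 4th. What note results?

E#

A fourth above B lands on the letter E.
A diminished fourth spans 4 semitones, so B## moves to pitch class 5. On the letter E that is E#.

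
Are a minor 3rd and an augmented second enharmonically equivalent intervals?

A minor third spans 3 semitones; an augmented second spans 3.
They are enharmonically equivalent.

Yes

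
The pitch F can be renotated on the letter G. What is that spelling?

Gbb

Plain G sits 2 semitones above F, so on the letter G the same pitch needs a double flat: Gbb.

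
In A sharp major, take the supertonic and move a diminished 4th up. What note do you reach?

The supertonic of A# major is B#.
A diminished fourth (4 semitones) above B# lands on the letter E, giving E.

E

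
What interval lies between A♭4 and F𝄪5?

Counting letters A–B–C–D–E–F gives a sixth.
Ab→F## = 11 semitones, 2 wider than the major sixth (9), so doubly augmented.

doubly augmented sixth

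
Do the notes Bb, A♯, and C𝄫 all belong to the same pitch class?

Yes

Bb is pitch class 10; A# is pitch class 10; Cbb is pitch class 10.
All spellings map to pitch class 10, so they are enharmonically equivalent.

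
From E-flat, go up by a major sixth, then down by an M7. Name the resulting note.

Db

A major sixth up from Eb is C (letter C, 9 semitones up).
A major seventh down from C is Db (letter D, 11 semitones down).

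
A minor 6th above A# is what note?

A sixth above A lands on the letter F.
A minor sixth spans 8 semitones, so A# moves to pitch class 6. On the letter F that is F#.

F#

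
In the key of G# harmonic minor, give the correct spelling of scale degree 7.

F##

The G# harmonic minor scale runs G# A# B C# D# E F##.
Degree 7 is F##.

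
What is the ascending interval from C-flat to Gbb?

The letter names run C→G, a span of 4 letter steps, so the interval is some kind of fifth.
Cb to Gbb is 6 semitones. A perfect fifth is 7, so 6 makes it diminished.

diminished fifth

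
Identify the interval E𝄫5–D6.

augmented seventh

Counting letters E–F–G–A–B–C–D gives a seventh.
Ebb→D = 12 semitones, 1 wider than the major seventh (11), so augmented.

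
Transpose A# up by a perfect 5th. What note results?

A fifth above A lands on the letter E.
A perfect fifth spans 7 semitones, so A# moves to pitch class 5. On the letter E that is E#.

E#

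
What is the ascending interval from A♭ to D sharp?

Counting letters A–B–C–D gives a fourth.
Ab→D# = 7 semitones, 2 wider than the perfect fourth (5), so doubly augmented.

doubly augmented fourth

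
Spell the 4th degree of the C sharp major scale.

The C# major scale runs C# D# E# F# G# A# B#.
Degree 4 is F#.

F#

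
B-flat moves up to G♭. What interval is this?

minor sixth

Counting letters B–C–D–E–F–G gives a sixth.
Bb→Gb = 8 semitones, 1 narrower than the major sixth (9), so minor.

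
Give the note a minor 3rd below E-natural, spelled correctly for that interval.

C#

A third below E lands on the letter C.
A minor third spans 3 semitones, so E moves to pitch class 1. On the letter C that is C#.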